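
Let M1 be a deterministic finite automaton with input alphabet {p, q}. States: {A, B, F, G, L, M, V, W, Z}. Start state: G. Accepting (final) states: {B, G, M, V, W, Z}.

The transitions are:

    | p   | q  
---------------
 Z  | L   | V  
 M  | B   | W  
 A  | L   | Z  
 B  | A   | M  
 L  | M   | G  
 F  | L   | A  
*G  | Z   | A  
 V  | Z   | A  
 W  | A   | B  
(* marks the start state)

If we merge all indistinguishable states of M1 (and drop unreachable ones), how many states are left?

7

First remove the unreachable states {F}; 8 states remain.
P0 = {B,G,M,V,W,Z} | {A,L}.
Refine {B,G,M,V,W,Z} on symbol p: members go to different blocks, giving {B,W,Z} and {G,M,V}.
Refine {B,W,Z} on symbol q: members go to different blocks, giving {B,Z} and {W}.
On input p, block {A,L} splits into {A} and {L}.
Refine {B,Z} on symbol p: members go to different blocks, giving {Z} and {B}.
Refine {G,M,V} on symbol p: members go to different blocks, giving {G,V} and {M}.
The partition is now stable with 7 blocks: {Z} | {A} | {G,V} | {W} | {L} | {B} | {M}.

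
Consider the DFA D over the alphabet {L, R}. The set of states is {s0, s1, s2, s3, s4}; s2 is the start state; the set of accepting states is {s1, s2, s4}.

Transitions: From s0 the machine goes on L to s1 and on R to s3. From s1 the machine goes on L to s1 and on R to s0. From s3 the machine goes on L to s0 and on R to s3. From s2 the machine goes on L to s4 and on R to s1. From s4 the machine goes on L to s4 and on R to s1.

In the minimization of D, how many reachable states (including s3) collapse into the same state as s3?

1

P0 = {s1,s2,s4} | {s0,s3}.
Refine {s1,s2,s4} on symbol R: members go to different blocks, giving {s2,s4} and {s1}.
Refine {s0,s3} on symbol L: members go to different blocks, giving {s0} and {s3}.
The partition is now stable with 4 blocks: {s2,s4} | {s0} | {s1} | {s3}.
The equivalence class containing s3 is {s3}, of size 1.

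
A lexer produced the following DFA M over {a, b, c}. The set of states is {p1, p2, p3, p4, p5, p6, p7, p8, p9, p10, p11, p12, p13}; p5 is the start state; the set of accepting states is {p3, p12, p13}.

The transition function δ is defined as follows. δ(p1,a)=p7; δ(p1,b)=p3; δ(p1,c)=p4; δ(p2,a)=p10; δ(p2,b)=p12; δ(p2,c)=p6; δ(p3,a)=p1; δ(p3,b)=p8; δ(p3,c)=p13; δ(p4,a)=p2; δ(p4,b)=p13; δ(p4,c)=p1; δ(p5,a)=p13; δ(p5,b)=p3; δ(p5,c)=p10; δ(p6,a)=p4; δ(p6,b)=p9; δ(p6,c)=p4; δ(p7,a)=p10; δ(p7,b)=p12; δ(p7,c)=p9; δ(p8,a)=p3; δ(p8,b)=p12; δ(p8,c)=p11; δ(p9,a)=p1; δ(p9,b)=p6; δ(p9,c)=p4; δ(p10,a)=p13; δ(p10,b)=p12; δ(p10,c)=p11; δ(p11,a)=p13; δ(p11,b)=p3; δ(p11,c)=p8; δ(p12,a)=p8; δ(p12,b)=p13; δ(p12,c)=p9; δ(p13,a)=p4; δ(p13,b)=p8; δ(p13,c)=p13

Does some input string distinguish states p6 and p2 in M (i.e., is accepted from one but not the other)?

P0 = {p3,p12,p13} | {p1,p2,p4,p5,p6,p7,p8,p9,p10,p11}.
Split {p3,p12,p13} by δ(·,b) → {p3,p13} and {p12}.
Refine {p1,p2,p4,p5,p6,p7,p8,p9,p10,p11} on symbol a: members go to different blocks, giving {p1,p2,p4,p6,p7,p9} and {p5,p8,p10,p11}.
On input a, block {p1,p2,p4,p6,p7,p9} splits into {p1,p4,p6,p9} and {p2,p7}.
Split {p1,p4,p6,p9} by δ(·,a) → {p1,p4} and {p6,p9}.
On input b, block {p5,p8,p10,p11} splits into {p5,p11} and {p8,p10}.
Stable partition: {p3,p13} | {p1,p4} | {p12} | {p5,p11} | {p2,p7} | {p6,p9} | {p8,p10} — 7 equivalence classes.
p6 and p2 end up in different blocks, so they are distinguishable. For instance, the string 'b' is accepted from only p2.

Yes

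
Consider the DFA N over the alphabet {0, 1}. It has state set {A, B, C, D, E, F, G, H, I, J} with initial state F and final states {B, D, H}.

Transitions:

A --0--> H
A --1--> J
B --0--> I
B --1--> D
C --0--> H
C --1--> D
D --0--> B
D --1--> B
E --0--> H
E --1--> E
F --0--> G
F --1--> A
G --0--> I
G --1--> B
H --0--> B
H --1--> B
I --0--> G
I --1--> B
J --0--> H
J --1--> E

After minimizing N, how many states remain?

First remove the unreachable states {C}; 9 states remain.
Start with accepting vs non-accepting: {B,D,H} | {A,E,F,G,I,J}.
On input 0, block {B,D,H} splits into {D,H} and {B}.
Split {A,E,F,G,I,J} by δ(·,0) → {A,E,J} and {F,G,I}.
On input 1, block {F,G,I} splits into {G,I} and {F}.
The partition is now stable with 5 blocks: {D,H} | {A,E,J} | {B} | {G,I} | {F}.

5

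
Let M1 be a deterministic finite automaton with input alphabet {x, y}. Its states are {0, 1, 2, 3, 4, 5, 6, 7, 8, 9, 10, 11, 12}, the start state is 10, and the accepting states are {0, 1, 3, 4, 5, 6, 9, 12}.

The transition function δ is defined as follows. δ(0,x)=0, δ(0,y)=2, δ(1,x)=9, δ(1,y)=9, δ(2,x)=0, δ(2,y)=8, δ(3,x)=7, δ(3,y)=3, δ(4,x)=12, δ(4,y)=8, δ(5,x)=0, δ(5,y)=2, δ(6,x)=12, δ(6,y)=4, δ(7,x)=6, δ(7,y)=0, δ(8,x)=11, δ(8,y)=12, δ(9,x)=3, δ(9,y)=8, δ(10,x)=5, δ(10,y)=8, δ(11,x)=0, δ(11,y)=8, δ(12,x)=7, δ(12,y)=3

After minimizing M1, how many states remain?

States {1,9} cannot be reached from the start state, so discard them.
Start with accepting vs non-accepting: {0,3,4,5,6,12} | {2,7,8,10,11}.
On input x, block {0,3,4,5,6,12} splits into {0,4,5,6} and {3,12}.
On input x, block {0,4,5,6} splits into {0,5} and {4,6}.
Refine {2,7,8,10,11} on symbol x: members go to different blocks, giving {2,10,11} and {7} and {8}.
Split {4,6} by δ(·,y) → {4} and {6}.
Stable partition: {0,5} | {2,10,11} | {3,12} | {4} | {7} | {8} | {6} — 7 equivalence classes.

7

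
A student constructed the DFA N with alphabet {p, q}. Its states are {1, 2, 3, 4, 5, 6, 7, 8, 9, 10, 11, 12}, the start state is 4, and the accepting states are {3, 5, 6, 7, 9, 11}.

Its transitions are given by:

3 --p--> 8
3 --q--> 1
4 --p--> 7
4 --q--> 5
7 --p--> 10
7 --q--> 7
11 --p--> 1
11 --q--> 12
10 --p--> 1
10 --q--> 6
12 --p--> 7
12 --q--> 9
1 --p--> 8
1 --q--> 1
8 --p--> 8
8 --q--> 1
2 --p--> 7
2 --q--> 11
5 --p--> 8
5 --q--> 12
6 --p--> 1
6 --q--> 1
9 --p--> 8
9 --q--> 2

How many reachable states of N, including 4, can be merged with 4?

3

First remove the unreachable states {3}; 11 states remain.
Initial partition by acceptance: {5,6,7,9,11} | {1,2,4,8,10,12}.
Refine {5,6,7,9,11} on symbol q: members go to different blocks, giving {5,6,9,11} and {7}.
Refine {1,2,4,8,10,12} on symbol p: members go to different blocks, giving {1,8,10} and {2,4,12}.
On input q, block {5,6,9,11} splits into {5,9,11} and {6}.
On input q, block {1,8,10} splits into {1,8} and {10}.
No further refinement is possible. Final partition (6 blocks): {5,9,11} | {1,8} | {7} | {2,4,12} | {6} | {10}.
State 4 belongs to the block {2,4,12}, which has 3 states.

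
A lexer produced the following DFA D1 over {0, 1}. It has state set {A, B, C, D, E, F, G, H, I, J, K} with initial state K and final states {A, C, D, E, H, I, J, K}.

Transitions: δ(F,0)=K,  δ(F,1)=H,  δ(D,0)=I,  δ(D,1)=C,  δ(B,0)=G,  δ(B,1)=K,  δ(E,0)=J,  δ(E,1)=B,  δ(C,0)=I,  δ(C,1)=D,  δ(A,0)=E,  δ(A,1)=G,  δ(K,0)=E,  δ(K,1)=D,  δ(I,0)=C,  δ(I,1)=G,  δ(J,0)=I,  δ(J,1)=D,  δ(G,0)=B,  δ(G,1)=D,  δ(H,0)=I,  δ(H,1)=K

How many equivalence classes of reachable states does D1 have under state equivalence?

3

First remove the unreachable states {A,F,H}; 8 states remain.
Start with accepting vs non-accepting: {C,D,E,I,J,K} | {B,G}.
Split {C,D,E,I,J,K} by δ(·,1) → {C,D,J,K} and {E,I}.
The partition is now stable with 3 blocks: {C,D,J,K} | {B,G} | {E,I}.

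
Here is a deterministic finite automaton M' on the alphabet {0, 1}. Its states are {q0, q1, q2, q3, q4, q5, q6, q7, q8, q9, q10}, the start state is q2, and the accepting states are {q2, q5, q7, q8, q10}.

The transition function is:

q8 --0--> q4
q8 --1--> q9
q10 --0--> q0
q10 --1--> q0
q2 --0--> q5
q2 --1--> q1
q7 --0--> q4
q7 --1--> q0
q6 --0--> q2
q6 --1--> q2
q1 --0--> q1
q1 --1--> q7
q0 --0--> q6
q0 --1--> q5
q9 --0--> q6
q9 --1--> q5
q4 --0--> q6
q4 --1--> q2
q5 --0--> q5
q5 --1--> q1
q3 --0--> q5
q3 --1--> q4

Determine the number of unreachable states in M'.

4

BFS from q2 reaches {q0, q1, q2, q4, q5, q6, q7}; the 4 state(s) q3, q8, q9, q10 are never visited.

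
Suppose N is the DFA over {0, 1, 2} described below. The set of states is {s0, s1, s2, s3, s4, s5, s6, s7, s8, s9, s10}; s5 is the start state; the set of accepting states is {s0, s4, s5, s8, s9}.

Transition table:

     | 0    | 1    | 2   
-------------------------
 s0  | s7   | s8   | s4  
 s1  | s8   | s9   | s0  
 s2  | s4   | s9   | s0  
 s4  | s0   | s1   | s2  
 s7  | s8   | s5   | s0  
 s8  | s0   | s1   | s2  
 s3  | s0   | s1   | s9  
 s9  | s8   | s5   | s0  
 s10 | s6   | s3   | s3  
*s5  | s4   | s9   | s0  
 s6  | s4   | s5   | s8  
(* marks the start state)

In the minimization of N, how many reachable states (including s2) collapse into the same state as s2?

States {s3,s6,s10} cannot be reached from the start state, so discard them.
Start with accepting vs non-accepting: {s0,s4,s5,s8,s9} | {s1,s2,s7}.
On input 0, block {s0,s4,s5,s8,s9} splits into {s4,s5,s8,s9} and {s0}.
On input 0, block {s4,s5,s8,s9} splits into {s4,s8} and {s5,s9}.
Stable partition: {s4,s8} | {s1,s2,s7} | {s0} | {s5,s9} — 4 equivalence classes.
State s2 belongs to the block {s1,s2,s7}, which has 3 states.

3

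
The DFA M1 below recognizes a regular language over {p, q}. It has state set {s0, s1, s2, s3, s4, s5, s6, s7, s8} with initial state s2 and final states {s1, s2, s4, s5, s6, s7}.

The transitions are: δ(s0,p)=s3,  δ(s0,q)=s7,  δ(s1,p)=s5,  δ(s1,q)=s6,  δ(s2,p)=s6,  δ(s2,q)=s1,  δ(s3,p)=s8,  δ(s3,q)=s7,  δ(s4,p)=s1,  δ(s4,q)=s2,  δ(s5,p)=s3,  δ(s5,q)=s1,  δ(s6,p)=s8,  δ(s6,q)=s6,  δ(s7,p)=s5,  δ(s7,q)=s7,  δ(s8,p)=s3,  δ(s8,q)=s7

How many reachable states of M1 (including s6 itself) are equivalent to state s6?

1

States {s0,s4} cannot be reached from the start state, so discard them.
Initial partition by acceptance: {s1,s2,s5,s6,s7} | {s3,s8}.
Refine {s1,s2,s5,s6,s7} on symbol p: members go to different blocks, giving {s1,s2,s7} and {s5,s6}.
On input q, block {s1,s2,s7} splits into {s2,s7} and {s1}.
Refine {s2,s7} on symbol q: members go to different blocks, giving {s2} and {s7}.
On input q, block {s5,s6} splits into {s5} and {s6}.
No further refinement is possible. Final partition (6 blocks): {s2} | {s3,s8} | {s5} | {s1} | {s7} | {s6}.
The equivalence class containing s6 is {s6}, of size 1.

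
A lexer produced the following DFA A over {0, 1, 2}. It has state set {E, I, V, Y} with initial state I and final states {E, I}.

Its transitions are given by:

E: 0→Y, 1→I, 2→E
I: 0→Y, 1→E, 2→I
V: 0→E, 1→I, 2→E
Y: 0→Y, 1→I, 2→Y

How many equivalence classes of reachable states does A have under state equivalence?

First remove the unreachable states {V}; 3 states remain.
P0 = {E,I} | {Y}.
No further refinement is possible. Final partition (2 blocks): {E,I} | {Y}.

2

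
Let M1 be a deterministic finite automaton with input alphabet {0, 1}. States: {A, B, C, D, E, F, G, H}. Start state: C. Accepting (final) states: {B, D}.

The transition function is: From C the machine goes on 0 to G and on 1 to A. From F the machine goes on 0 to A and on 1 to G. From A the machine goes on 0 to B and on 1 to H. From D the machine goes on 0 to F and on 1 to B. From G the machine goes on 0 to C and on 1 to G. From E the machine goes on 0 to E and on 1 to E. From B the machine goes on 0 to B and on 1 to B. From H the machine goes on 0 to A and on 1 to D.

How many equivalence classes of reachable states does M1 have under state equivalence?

States {E} cannot be reached from the start state, so discard them.
Start with accepting vs non-accepting: {B,D} | {A,C,F,G,H}.
Refine {B,D} on symbol 0: members go to different blocks, giving {B} and {D}.
Split {A,C,F,G,H} by δ(·,0) → {C,F,G,H} and {A}.
Refine {C,F,G,H} on symbol 0: members go to different blocks, giving {C,G} and {F,H}.
Split {C,G} by δ(·,1) → {C} and {G}.
On input 1, block {F,H} splits into {F} and {H}.
Stable partition: {B} | {C} | {D} | {A} | {F} | {G} | {H} — 7 equivalence classes.

7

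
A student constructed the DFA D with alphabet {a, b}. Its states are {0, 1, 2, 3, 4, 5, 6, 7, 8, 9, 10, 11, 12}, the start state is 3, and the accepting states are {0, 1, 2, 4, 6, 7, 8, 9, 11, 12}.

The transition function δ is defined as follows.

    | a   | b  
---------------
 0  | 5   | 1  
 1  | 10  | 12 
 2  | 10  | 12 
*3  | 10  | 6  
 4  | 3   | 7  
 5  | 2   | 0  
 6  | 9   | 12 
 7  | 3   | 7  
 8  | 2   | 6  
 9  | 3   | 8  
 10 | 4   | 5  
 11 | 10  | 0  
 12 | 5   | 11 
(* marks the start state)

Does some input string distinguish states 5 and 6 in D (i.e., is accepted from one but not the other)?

Every state is reachable, so we keep all 13.
Initial partition by acceptance: {0,1,2,4,6,7,8,9,11,12} | {3,5,10}.
Refine {0,1,2,4,6,7,8,9,11,12} on symbol a: members go to different blocks, giving {0,1,2,4,7,9,11,12} and {6,8}.
On input b, block {0,1,2,4,7,9,11,12} splits into {0,1,2,4,7,11,12} and {9}.
Split {3,5,10} by δ(·,a) → {5,10} and {3}.
Refine {0,1,2,4,7,11,12} on symbol a: members go to different blocks, giving {0,1,2,11,12} and {4,7}.
On input a, block {5,10} splits into {5} and {10}.
On input a, block {0,1,2,11,12} splits into {1,2,11} and {0,12}.
Split {6,8} by δ(·,a) → {6} and {8}.
The partition is now stable with 9 blocks: {1,2,11} | {5} | {6} | {9} | {3} | {4,7} | {10} | {0,12} | {8}.
5 and 6 end up in different blocks, so they are distinguishable. For instance, the string 'ε' is accepted from only 6.

Yes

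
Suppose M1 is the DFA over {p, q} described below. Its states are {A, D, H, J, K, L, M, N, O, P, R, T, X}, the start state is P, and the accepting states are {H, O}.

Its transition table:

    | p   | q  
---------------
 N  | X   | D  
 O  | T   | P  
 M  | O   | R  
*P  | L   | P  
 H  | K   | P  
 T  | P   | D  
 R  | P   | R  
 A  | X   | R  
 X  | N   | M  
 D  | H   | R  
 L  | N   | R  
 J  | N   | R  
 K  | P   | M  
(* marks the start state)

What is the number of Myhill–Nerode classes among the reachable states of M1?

States {A,J} cannot be reached from the start state, so discard them.
Initial partition by acceptance: {H,O} | {D,K,L,M,N,P,R,T,X}.
Refine {D,K,L,M,N,P,R,T,X} on symbol p: members go to different blocks, giving {K,L,N,P,R,T,X} and {D,M}.
Split {K,L,N,P,R,T,X} by δ(·,q) → {K,N,T,X} and {L,P,R}.
On input p, block {K,N,T,X} splits into {K,T} and {N,X}.
On input p, block {L,P,R} splits into {P,R} and {L}.
Refine {P,R} on symbol p: members go to different blocks, giving {R} and {P}.
The partition is now stable with 7 blocks: {H,O} | {K,T} | {D,M} | {R} | {N,X} | {L} | {P}.

7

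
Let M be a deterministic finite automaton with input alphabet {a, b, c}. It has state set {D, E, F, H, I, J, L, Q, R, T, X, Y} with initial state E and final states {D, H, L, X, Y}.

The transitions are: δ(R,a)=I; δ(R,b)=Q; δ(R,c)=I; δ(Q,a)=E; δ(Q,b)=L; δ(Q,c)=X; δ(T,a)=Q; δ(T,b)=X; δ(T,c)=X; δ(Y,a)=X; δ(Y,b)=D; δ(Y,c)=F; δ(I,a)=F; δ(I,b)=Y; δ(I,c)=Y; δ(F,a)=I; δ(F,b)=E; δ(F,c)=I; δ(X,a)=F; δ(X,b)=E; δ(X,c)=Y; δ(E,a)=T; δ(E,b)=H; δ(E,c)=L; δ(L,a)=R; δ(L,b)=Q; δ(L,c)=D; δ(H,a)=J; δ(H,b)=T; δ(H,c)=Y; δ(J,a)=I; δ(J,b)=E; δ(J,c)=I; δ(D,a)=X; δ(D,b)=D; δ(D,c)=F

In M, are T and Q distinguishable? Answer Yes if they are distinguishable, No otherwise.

All states are reachable from the start state.
Start with accepting vs non-accepting: {D,H,L,X,Y} | {E,F,I,J,Q,R,T}.
On input a, block {D,H,L,X,Y} splits into {H,L,X} and {D,Y}.
Split {E,F,I,J,Q,R,T} by δ(·,b) → {E,Q,T} and {F,J,R} and {I}.
Stable partition: {H,L,X} | {E,Q,T} | {D,Y} | {F,J,R} | {I} — 5 equivalence classes.
T and Q lie in the same block of the stable partition, so they are equivalent — no string distinguishes them.

No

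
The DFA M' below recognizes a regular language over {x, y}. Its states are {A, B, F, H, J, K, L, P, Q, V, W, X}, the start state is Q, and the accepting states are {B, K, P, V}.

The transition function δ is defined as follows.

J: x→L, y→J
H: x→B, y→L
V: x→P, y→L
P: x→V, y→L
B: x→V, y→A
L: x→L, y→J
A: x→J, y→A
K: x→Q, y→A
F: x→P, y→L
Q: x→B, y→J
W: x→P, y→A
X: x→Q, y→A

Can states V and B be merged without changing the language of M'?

States {F,H,K,W,X} cannot be reached from the start state, so discard them.
Initial partition by acceptance: {B,P,V} | {A,J,L,Q}.
On input x, block {A,J,L,Q} splits into {A,J,L} and {Q}.
Stable partition: {B,P,V} | {A,J,L} | {Q} — 3 equivalence classes.
V and B lie in the same block of the stable partition, so they are equivalent — no string distinguishes them.

Yes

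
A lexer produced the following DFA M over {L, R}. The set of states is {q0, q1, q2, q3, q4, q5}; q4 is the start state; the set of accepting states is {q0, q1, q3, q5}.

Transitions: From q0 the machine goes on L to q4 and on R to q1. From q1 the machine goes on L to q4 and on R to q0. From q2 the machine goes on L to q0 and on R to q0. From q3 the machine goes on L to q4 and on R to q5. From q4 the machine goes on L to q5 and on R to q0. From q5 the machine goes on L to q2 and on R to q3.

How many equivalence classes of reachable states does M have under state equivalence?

2

Initial partition by acceptance: {q0,q1,q3,q5} | {q2,q4}.
The partition is now stable with 2 blocks: {q0,q1,q3,q5} | {q2,q4}.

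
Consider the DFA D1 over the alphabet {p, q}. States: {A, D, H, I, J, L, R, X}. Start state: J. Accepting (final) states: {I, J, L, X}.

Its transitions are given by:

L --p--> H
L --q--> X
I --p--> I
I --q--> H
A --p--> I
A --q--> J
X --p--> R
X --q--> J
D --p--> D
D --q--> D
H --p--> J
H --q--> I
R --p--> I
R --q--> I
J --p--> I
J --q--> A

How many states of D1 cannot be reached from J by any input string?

4

No path from J leads to D, L, R, X; the other 4 states are all reachable.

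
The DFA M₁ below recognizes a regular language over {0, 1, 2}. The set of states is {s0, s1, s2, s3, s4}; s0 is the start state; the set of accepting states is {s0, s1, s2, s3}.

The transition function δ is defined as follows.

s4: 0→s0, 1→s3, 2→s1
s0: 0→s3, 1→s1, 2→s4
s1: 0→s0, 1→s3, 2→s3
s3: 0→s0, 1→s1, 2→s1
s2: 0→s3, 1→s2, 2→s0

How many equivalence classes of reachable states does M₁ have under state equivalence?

3

States {s2} cannot be reached from the start state, so discard them.
Initial partition by acceptance: {s0,s1,s3} | {s4}.
On input 2, block {s0,s1,s3} splits into {s1,s3} and {s0}.
No further refinement is possible. Final partition (3 blocks): {s1,s3} | {s4} | {s0}.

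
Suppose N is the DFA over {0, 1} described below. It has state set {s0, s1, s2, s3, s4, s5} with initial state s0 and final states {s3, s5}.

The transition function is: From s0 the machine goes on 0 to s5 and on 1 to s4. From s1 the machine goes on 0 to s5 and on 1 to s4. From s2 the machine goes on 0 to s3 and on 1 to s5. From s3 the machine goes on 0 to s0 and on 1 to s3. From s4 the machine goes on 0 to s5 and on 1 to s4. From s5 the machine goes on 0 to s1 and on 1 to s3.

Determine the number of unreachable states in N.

BFS from s0 reaches {s0, s1, s3, s4, s5}; the 1 state(s) s2 are never visited.

1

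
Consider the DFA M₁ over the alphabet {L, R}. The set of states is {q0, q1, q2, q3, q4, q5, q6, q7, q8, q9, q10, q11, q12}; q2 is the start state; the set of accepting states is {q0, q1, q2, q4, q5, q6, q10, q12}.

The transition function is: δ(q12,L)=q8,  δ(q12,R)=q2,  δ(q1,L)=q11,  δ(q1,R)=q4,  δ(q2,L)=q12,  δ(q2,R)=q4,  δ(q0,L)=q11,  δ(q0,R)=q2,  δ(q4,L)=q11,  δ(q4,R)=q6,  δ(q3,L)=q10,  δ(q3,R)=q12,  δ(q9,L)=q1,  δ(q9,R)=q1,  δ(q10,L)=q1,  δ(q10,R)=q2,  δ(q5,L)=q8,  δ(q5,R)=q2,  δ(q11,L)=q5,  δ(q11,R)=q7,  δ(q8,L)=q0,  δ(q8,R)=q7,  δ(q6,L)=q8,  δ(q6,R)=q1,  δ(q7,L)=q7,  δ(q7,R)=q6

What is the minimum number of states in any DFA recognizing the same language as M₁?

States {q3,q9,q10} cannot be reached from the start state, so discard them.
P0 = {q0,q1,q2,q4,q5,q6,q12} | {q7,q8,q11}.
Split {q0,q1,q2,q4,q5,q6,q12} by δ(·,L) → {q0,q1,q4,q5,q6,q12} and {q2}.
Refine {q0,q1,q4,q5,q6,q12} on symbol R: members go to different blocks, giving {q0,q5,q12} and {q1,q4,q6}.
Refine {q7,q8,q11} on symbol L: members go to different blocks, giving {q8,q11} and {q7}.
Stable partition: {q0,q5,q12} | {q8,q11} | {q2} | {q1,q4,q6} | {q7} — 5 equivalence classes.

5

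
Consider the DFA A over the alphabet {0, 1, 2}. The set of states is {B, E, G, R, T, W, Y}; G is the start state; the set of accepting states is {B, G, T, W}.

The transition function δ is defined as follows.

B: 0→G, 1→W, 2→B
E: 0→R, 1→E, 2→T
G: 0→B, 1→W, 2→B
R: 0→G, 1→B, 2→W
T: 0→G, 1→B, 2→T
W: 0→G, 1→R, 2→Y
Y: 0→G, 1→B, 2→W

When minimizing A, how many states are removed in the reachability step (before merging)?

2

Starting at G and following transitions, the reachable set is {B, G, R, W, Y}. That leaves E, T unreachable — 2 in total.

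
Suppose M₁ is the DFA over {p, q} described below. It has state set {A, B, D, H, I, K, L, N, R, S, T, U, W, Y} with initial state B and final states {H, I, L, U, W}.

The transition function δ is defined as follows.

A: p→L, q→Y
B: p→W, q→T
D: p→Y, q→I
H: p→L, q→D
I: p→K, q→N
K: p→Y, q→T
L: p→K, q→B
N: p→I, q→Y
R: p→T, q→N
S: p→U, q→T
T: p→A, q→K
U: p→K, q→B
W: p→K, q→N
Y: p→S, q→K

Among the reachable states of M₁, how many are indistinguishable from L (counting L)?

4

First remove the unreachable states {D,H,R}; 11 states remain.
Initial partition by acceptance: {I,L,U,W} | {A,B,K,N,S,T,Y}.
Split {A,B,K,N,S,T,Y} by δ(·,p) → {A,B,N,S} and {K,T,Y}.
Refine {K,T,Y} on symbol p: members go to different blocks, giving {T,Y} and {K}.
Stable partition: {I,L,U,W} | {A,B,N,S} | {T,Y} | {K} — 4 equivalence classes.
State L belongs to the block {I,L,U,W}, which has 4 states.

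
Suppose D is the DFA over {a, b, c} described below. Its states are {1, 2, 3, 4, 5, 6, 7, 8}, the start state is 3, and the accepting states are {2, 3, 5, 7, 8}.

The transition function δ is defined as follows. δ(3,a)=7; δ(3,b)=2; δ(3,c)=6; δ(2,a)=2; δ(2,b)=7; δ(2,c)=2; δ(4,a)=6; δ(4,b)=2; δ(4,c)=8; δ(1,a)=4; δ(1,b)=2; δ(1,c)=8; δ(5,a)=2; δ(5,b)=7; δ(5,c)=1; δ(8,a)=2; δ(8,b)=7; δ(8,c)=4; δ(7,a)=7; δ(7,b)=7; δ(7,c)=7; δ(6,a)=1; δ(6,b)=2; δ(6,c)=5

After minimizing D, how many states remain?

3

Start with accepting vs non-accepting: {2,3,5,7,8} | {1,4,6}.
Split {2,3,5,7,8} by δ(·,c) → {3,5,8} and {2,7}.
No further refinement is possible. Final partition (3 blocks): {3,5,8} | {1,4,6} | {2,7}.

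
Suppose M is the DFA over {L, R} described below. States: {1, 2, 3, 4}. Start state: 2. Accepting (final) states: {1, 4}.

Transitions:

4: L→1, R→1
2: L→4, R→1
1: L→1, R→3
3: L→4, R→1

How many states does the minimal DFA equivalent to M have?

3

Every state is reachable, so we keep all 4.
Initial partition by acceptance: {1,4} | {2,3}.
Refine {1,4} on symbol R: members go to different blocks, giving {1} and {4}.
Stable partition: {1} | {2,3} | {4} — 3 equivalence classes.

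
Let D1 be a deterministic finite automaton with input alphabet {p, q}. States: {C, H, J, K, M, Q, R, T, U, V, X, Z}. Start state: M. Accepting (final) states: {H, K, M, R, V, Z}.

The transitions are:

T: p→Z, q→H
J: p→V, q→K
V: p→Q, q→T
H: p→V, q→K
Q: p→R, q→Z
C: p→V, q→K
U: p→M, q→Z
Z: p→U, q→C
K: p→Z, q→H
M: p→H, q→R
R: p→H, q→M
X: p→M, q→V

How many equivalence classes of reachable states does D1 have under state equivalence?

5

First remove the unreachable states {J,X}; 10 states remain.
Start with accepting vs non-accepting: {H,K,M,R,V,Z} | {C,Q,T,U}.
Refine {H,K,M,R,V,Z} on symbol p: members go to different blocks, giving {H,K,M,R} and {V,Z}.
On input p, block {H,K,M,R} splits into {M,R} and {H,K}.
Split {C,Q,T,U} by δ(·,p) → {Q,U} and {C,T}.
The partition is now stable with 5 blocks: {M,R} | {Q,U} | {V,Z} | {H,K} | {C,T}.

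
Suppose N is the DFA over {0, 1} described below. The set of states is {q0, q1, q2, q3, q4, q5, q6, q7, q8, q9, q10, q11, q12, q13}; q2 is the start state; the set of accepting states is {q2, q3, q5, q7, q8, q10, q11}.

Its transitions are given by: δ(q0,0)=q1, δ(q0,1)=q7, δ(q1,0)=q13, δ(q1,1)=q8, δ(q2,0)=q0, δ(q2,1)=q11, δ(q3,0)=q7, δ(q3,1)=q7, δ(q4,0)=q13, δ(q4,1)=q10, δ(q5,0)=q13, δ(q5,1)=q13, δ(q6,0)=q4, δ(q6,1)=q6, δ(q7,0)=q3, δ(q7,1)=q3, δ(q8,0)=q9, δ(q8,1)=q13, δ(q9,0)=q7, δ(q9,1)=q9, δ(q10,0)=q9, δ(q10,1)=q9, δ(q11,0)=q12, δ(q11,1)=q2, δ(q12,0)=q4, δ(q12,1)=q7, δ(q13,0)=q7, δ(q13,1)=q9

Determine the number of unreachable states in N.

BFS from q2 reaches {q0, q1, q2, q3, q4, q7, q8, q9, q10, q11, q12, q13}; the 2 state(s) q5, q6 are never visited.

2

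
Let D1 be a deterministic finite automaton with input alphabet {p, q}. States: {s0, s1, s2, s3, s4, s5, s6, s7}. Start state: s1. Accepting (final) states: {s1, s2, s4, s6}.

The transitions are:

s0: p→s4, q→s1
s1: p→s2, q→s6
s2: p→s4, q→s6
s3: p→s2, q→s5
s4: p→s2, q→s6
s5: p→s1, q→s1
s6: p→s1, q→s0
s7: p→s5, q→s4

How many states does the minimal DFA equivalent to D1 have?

Reachable states from the start: {s0,s1,s2,s4,s6}. Unreachable: {s3,s5,s7} — drop them.
Initial partition by acceptance: {s1,s2,s4,s6} | {s0}.
Refine {s1,s2,s4,s6} on symbol q: members go to different blocks, giving {s1,s2,s4} and {s6}.
The partition is now stable with 3 blocks: {s1,s2,s4} | {s0} | {s6}.

3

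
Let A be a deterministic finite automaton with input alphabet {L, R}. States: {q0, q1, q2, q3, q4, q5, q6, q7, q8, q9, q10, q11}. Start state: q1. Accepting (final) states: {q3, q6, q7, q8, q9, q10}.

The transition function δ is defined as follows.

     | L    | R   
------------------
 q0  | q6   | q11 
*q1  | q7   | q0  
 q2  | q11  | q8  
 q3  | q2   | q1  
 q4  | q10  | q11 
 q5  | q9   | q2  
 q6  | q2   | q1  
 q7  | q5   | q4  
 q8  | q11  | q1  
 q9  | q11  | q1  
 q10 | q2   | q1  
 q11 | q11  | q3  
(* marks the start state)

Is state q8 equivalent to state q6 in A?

Yes

P0 = {q3,q6,q7,q8,q9,q10} | {q0,q1,q2,q4,q5,q11}.
Split {q0,q1,q2,q4,q5,q11} by δ(·,L) → {q0,q1,q4,q5} and {q2,q11}.
On input L, block {q3,q6,q7,q8,q9,q10} splits into {q3,q6,q8,q9,q10} and {q7}.
On input L, block {q0,q1,q4,q5} splits into {q0,q4,q5} and {q1}.
No further refinement is possible. Final partition (5 blocks): {q3,q6,q8,q9,q10} | {q0,q4,q5} | {q2,q11} | {q7} | {q1}.
q8 and q6 lie in the same block of the stable partition, so they are equivalent — no string distinguishes them.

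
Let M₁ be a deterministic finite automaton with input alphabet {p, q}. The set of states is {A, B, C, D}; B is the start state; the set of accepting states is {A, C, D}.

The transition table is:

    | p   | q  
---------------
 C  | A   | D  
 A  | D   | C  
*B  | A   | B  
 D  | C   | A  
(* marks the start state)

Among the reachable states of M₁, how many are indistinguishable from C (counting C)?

3

Every state is reachable, so we keep all 4.
Start with accepting vs non-accepting: {A,C,D} | {B}.
The partition is now stable with 2 blocks: {A,C,D} | {B}.
State C belongs to the block {A,C,D}, which has 3 states.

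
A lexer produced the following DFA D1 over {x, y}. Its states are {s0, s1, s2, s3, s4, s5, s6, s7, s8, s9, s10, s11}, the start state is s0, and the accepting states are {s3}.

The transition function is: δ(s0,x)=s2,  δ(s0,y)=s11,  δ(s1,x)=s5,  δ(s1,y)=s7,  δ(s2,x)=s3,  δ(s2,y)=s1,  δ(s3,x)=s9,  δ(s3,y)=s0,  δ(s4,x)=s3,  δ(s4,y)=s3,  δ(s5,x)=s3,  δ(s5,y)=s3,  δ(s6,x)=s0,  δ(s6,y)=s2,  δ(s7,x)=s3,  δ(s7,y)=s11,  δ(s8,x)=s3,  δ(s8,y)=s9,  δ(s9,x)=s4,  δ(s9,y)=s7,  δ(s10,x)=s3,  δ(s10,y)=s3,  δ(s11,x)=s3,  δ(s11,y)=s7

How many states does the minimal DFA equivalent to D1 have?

Reachable states from the start: {s0,s1,s2,s3,s4,s5,s7,s9,s11}. Unreachable: {s6,s8,s10} — drop them.
P0 = {s3} | {s0,s1,s2,s4,s5,s7,s9,s11}.
Refine {s0,s1,s2,s4,s5,s7,s9,s11} on symbol x: members go to different blocks, giving {s2,s4,s5,s7,s11} and {s0,s1,s9}.
On input y, block {s2,s4,s5,s7,s11} splits into {s4,s5} and {s7,s11} and {s2}.
Refine {s0,s1,s9} on symbol x: members go to different blocks, giving {s1,s9} and {s0}.
Stable partition: {s3} | {s4,s5} | {s1,s9} | {s7,s11} | {s2} | {s0} — 6 equivalence classes.

6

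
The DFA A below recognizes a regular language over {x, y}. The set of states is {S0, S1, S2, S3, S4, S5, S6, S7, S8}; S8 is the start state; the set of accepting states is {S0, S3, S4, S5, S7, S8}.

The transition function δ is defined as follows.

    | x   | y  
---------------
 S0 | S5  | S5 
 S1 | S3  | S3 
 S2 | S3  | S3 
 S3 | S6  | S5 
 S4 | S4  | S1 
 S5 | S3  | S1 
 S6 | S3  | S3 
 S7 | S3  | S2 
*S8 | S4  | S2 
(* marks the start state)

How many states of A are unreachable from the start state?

2

Starting at S8 and following transitions, the reachable set is {S1, S2, S3, S4, S5, S6, S8}. That leaves S0, S7 unreachable — 2 in total.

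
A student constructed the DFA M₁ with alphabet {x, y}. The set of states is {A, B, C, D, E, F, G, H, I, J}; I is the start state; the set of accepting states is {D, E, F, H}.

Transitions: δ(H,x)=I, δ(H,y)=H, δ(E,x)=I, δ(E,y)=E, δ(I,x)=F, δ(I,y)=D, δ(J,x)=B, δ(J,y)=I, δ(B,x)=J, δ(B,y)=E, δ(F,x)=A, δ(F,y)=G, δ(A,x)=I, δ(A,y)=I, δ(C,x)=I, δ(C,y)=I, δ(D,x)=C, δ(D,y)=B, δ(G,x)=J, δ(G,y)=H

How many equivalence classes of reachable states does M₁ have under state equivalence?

6

P0 = {D,E,F,H} | {A,B,C,G,I,J}.
On input y, block {D,E,F,H} splits into {D,F} and {E,H}.
On input x, block {A,B,C,G,I,J} splits into {A,B,C,G,J} and {I}.
Refine {A,B,C,G,J} on symbol x: members go to different blocks, giving {B,G,J} and {A,C}.
On input y, block {B,G,J} splits into {B,G} and {J}.
The partition is now stable with 6 blocks: {D,F} | {B,G} | {E,H} | {I} | {A,C} | {J}.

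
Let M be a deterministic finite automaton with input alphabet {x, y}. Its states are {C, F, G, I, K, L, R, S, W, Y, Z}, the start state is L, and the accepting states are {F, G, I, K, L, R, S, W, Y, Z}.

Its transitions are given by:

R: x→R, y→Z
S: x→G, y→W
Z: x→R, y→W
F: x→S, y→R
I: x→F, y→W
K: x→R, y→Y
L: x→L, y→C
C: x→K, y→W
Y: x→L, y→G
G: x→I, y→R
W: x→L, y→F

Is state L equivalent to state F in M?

Every state is reachable, so we keep all 11.
Start with accepting vs non-accepting: {F,G,I,K,L,R,S,W,Y,Z} | {C}.
Refine {F,G,I,K,L,R,S,W,Y,Z} on symbol y: members go to different blocks, giving {F,G,I,K,R,S,W,Y,Z} and {L}.
On input x, block {F,G,I,K,R,S,W,Y,Z} splits into {F,G,I,K,R,S,Z} and {W,Y}.
Refine {F,G,I,K,R,S,Z} on symbol y: members go to different blocks, giving {I,K,S,Z} and {F,G,R}.
On input x, block {F,G,R} splits into {F,G} and {R}.
On input x, block {I,K,S,Z} splits into {I,S} and {K,Z}.
No further refinement is possible. Final partition (7 blocks): {I,S} | {C} | {L} | {W,Y} | {F,G} | {R} | {K,Z}.
L and F end up in different blocks, so they are distinguishable. For instance, the string 'y' is accepted from only F.

No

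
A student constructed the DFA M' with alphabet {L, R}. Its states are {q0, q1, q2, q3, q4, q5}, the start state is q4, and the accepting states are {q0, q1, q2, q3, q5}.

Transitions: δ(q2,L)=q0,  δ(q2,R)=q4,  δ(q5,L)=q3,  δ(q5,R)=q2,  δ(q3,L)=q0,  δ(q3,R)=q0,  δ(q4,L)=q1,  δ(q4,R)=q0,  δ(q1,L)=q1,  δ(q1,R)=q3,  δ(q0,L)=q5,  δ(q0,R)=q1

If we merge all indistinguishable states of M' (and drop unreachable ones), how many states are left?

6

Start with accepting vs non-accepting: {q0,q1,q2,q3,q5} | {q4}.
Split {q0,q1,q2,q3,q5} by δ(·,R) → {q0,q1,q3,q5} and {q2}.
Split {q0,q1,q3,q5} by δ(·,R) → {q0,q1,q3} and {q5}.
On input L, block {q0,q1,q3} splits into {q1,q3} and {q0}.
Refine {q1,q3} on symbol L: members go to different blocks, giving {q1} and {q3}.
Stable partition: {q1} | {q4} | {q2} | {q5} | {q0} | {q3} — 6 equivalence classes.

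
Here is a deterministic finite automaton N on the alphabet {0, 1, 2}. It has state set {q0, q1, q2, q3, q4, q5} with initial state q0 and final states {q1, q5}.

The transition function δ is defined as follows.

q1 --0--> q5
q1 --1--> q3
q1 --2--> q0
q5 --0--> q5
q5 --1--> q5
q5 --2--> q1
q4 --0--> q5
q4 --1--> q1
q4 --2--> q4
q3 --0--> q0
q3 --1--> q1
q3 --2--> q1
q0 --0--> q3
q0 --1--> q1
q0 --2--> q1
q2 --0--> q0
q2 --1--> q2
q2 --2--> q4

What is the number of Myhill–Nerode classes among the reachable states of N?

First remove the unreachable states {q2,q4}; 4 states remain.
Initial partition by acceptance: {q1,q5} | {q0,q3}.
Split {q1,q5} by δ(·,1) → {q1} and {q5}.
Stable partition: {q1} | {q0,q3} | {q5} — 3 equivalence classes.

3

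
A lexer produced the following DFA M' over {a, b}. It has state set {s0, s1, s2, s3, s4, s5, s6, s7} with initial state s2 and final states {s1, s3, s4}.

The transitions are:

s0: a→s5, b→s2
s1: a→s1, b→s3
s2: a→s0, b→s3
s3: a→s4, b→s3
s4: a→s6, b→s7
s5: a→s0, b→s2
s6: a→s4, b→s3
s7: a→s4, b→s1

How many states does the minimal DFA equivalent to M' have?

7

All states are reachable from the start state.
Start with accepting vs non-accepting: {s1,s3,s4} | {s0,s2,s5,s6,s7}.
Split {s1,s3,s4} by δ(·,a) → {s1,s3} and {s4}.
Refine {s1,s3} on symbol a: members go to different blocks, giving {s1} and {s3}.
Split {s0,s2,s5,s6,s7} by δ(·,a) → {s0,s2,s5} and {s6,s7}.
On input b, block {s0,s2,s5} splits into {s0,s5} and {s2}.
Refine {s6,s7} on symbol b: members go to different blocks, giving {s6} and {s7}.
No further refinement is possible. Final partition (7 blocks): {s1} | {s0,s5} | {s4} | {s3} | {s6} | {s2} | {s7}.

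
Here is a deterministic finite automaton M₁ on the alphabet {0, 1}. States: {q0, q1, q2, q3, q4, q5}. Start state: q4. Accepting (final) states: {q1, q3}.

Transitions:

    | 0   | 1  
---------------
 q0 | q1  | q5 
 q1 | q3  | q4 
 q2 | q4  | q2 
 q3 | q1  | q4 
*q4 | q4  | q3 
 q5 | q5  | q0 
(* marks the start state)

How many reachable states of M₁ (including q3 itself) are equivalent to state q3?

2

States {q0,q2,q5} cannot be reached from the start state, so discard them.
P0 = {q1,q3} | {q4}.
Stable partition: {q1,q3} | {q4} — 2 equivalence classes.
The equivalence class containing q3 is {q1,q3}, of size 2.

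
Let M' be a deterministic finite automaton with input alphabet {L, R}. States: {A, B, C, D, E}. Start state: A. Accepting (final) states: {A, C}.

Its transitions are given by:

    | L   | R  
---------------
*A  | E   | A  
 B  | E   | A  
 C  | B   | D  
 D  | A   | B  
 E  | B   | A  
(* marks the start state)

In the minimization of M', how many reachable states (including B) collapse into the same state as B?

States {C,D} cannot be reached from the start state, so discard them.
Initial partition by acceptance: {A} | {B,E}.
No further refinement is possible. Final partition (2 blocks): {A} | {B,E}.
State B belongs to the block {B,E}, which has 2 states.

2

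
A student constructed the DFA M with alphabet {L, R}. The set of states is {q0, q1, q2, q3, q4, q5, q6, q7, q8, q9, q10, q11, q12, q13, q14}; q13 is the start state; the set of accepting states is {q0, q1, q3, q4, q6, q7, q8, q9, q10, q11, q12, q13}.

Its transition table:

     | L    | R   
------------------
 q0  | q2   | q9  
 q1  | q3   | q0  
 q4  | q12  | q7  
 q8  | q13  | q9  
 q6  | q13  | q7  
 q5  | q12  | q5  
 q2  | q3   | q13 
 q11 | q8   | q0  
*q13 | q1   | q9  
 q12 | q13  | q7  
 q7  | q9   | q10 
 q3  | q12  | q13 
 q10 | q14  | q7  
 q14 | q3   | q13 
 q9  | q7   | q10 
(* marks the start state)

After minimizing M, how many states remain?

First remove the unreachable states {q4,q5,q6,q8,q11}; 10 states remain.
Start with accepting vs non-accepting: {q0,q1,q3,q7,q9,q10,q12,q13} | {q2,q14}.
Split {q0,q1,q3,q7,q9,q10,q12,q13} by δ(·,L) → {q1,q3,q7,q9,q12,q13} and {q0,q10}.
Refine {q1,q3,q7,q9,q12,q13} on symbol R: members go to different blocks, giving {q1,q7,q9} and {q3,q12,q13}.
On input L, block {q1,q7,q9} splits into {q7,q9} and {q1}.
Split {q3,q12,q13} by δ(·,L) → {q3,q12} and {q13}.
On input L, block {q3,q12} splits into {q3} and {q12}.
No further refinement is possible. Final partition (7 blocks): {q7,q9} | {q2,q14} | {q0,q10} | {q3} | {q1} | {q13} | {q12}.

7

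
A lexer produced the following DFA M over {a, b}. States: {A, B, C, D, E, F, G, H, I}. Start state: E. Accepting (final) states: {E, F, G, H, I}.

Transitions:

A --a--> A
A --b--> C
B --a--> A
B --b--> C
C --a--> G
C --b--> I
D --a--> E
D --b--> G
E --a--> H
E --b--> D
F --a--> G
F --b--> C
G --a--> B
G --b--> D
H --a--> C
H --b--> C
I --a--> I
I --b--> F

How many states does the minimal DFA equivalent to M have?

All states are reachable from the start state.
Start with accepting vs non-accepting: {E,F,G,H,I} | {A,B,C,D}.
Refine {E,F,G,H,I} on symbol a: members go to different blocks, giving {E,F,I} and {G,H}.
Split {E,F,I} by δ(·,a) → {E,F} and {I}.
Split {A,B,C,D} by δ(·,a) → {A,B} and {C} and {D}.
Refine {E,F} on symbol b: members go to different blocks, giving {E} and {F}.
On input a, block {G,H} splits into {G} and {H}.
The partition is now stable with 8 blocks: {E} | {A,B} | {G} | {I} | {C} | {D} | {F} | {H}.

8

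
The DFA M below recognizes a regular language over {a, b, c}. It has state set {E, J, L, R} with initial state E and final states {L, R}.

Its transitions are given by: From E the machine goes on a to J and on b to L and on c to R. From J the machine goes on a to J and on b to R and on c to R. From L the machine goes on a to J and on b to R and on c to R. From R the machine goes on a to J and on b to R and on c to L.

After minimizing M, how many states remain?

2

Every state is reachable, so we keep all 4.
Start with accepting vs non-accepting: {L,R} | {E,J}.
No further refinement is possible. Final partition (2 blocks): {L,R} | {E,J}.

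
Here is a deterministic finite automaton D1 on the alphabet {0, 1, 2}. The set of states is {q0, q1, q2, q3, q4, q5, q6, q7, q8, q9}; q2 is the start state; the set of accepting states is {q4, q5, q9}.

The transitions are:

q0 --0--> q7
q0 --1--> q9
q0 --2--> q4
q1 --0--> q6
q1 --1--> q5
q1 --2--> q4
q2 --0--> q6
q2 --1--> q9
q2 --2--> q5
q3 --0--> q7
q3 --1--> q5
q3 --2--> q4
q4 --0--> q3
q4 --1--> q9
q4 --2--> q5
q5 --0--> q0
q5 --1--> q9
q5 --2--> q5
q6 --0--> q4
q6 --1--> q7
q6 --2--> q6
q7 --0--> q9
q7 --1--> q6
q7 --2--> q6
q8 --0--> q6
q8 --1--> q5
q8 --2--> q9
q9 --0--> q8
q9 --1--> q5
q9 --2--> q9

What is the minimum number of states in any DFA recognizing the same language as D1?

States {q1} cannot be reached from the start state, so discard them.
Initial partition by acceptance: {q4,q5,q9} | {q0,q2,q3,q6,q7,q8}.
Refine {q0,q2,q3,q6,q7,q8} on symbol 0: members go to different blocks, giving {q0,q2,q3,q8} and {q6,q7}.
Stable partition: {q4,q5,q9} | {q0,q2,q3,q8} | {q6,q7} — 3 equivalence classes.

3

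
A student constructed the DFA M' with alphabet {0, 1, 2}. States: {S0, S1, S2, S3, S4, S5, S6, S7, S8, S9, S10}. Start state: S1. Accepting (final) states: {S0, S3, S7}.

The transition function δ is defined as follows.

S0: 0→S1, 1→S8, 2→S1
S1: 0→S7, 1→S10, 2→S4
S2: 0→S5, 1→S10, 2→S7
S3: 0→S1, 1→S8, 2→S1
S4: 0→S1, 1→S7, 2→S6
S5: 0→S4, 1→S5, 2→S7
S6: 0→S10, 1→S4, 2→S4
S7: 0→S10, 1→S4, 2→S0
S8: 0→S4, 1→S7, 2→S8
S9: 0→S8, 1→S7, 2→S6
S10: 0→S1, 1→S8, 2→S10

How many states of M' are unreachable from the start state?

4

Starting at S1 and following transitions, the reachable set is {S0, S1, S4, S6, S7, S8, S10}. That leaves S2, S3, S5, S9 unreachable — 4 in total.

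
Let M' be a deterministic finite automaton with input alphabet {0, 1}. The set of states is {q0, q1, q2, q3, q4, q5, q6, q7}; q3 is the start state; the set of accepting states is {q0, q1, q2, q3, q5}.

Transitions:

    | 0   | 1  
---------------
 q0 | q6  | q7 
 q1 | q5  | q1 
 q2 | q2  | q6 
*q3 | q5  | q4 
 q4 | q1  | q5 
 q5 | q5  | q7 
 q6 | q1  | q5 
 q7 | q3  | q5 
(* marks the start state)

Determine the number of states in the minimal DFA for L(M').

5

States {q0,q2,q6} cannot be reached from the start state, so discard them.
Start with accepting vs non-accepting: {q1,q3,q5} | {q4,q7}.
Split {q1,q3,q5} by δ(·,1) → {q3,q5} and {q1}.
Refine {q4,q7} on symbol 0: members go to different blocks, giving {q4} and {q7}.
Refine {q3,q5} on symbol 1: members go to different blocks, giving {q3} and {q5}.
The partition is now stable with 5 blocks: {q3} | {q4} | {q1} | {q7} | {q5}.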